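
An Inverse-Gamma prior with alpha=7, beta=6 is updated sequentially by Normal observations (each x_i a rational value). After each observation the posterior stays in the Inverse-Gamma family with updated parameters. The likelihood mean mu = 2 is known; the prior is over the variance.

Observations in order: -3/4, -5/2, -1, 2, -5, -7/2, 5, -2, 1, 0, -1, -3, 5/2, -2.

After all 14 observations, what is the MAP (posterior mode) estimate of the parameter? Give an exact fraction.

obs 1: x=-3/4 → posterior Inverse-Gamma(15/2, 313/32)
obs 2: x=-5/2 → posterior Inverse-Gamma(8, 637/32)
obs 3: x=-1 → posterior Inverse-Gamma(17/2, 781/32)
obs 4: x=2 → posterior Inverse-Gamma(9, 781/32)
obs 5: x=-5 → posterior Inverse-Gamma(19/2, 1565/32)
obs 6: x=-7/2 → posterior Inverse-Gamma(10, 2049/32)
obs 7: x=5 → posterior Inverse-Gamma(21/2, 2193/32)
obs 8: x=-2 → posterior Inverse-Gamma(11, 2449/32)
obs 9: x=1 → posterior Inverse-Gamma(23/2, 2465/32)
obs 10: x=0 → posterior Inverse-Gamma(12, 2529/32)
obs 11: x=-1 → posterior Inverse-Gamma(25/2, 2673/32)
obs 12: x=-3 → posterior Inverse-Gamma(13, 3073/32)
obs 13: x=5/2 → posterior Inverse-Gamma(27/2, 3077/32)
obs 14: x=-2 → posterior Inverse-Gamma(14, 3333/32)

1111/160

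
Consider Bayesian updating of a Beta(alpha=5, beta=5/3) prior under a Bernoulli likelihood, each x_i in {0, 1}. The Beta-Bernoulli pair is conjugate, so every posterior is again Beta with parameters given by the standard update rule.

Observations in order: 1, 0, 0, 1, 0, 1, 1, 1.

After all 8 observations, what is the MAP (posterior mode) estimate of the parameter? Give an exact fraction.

27/38

obs 1: x=1 → posterior Beta(6, 5/3)
obs 2: x=0 → posterior Beta(6, 8/3)
obs 3: x=0 → posterior Beta(6, 11/3)
obs 4: x=1 → posterior Beta(7, 11/3)
obs 5: x=0 → posterior Beta(7, 14/3)
obs 6: x=1 → posterior Beta(8, 14/3)
obs 7: x=1 → posterior Beta(9, 14/3)
obs 8: x=1 → posterior Beta(10, 14/3)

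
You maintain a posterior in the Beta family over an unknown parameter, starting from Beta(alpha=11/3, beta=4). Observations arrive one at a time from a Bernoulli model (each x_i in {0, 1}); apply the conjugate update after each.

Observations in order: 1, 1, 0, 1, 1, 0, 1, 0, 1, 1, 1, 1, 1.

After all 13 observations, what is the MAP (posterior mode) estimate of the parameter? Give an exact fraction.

19/28

obs 1: x=1 → posterior Beta(14/3, 4)
obs 2: x=1 → posterior Beta(17/3, 4)
obs 3: x=0 → posterior Beta(17/3, 5)
obs 4: x=1 → posterior Beta(20/3, 5)
obs 5: x=1 → posterior Beta(23/3, 5)
obs 6: x=0 → posterior Beta(23/3, 6)
obs 7: x=1 → posterior Beta(26/3, 6)
obs 8: x=0 → posterior Beta(26/3, 7)
obs 9: x=1 → posterior Beta(29/3, 7)
obs 10: x=1 → posterior Beta(32/3, 7)
obs 11: x=1 → posterior Beta(35/3, 7)
obs 12: x=1 → posterior Beta(38/3, 7)
obs 13: x=1 → posterior Beta(41/3, 7)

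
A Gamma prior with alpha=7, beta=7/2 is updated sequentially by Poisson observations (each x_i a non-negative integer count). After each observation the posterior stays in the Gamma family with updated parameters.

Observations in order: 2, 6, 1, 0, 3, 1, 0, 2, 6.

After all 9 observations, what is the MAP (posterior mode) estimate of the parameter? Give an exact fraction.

obs 1: x=2 → posterior Gamma(9, 9/2)
obs 2: x=6 → posterior Gamma(15, 11/2)
obs 3: x=1 → posterior Gamma(16, 13/2)
obs 4: x=0 → posterior Gamma(16, 15/2)
obs 5: x=3 → posterior Gamma(19, 17/2)
obs 6: x=1 → posterior Gamma(20, 19/2)
obs 7: x=0 → posterior Gamma(20, 21/2)
obs 8: x=2 → posterior Gamma(22, 23/2)
obs 9: x=6 → posterior Gamma(28, 25/2)

54/25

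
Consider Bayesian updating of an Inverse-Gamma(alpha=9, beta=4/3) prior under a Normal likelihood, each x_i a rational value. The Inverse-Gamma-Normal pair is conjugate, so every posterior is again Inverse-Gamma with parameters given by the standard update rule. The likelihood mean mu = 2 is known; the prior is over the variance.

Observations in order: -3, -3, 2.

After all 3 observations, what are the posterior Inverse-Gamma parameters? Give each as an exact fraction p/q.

alpha=21/2, beta=79/3

obs 1: x=-3 → posterior Inverse-Gamma(19/2, 83/6)
obs 2: x=-3 → posterior Inverse-Gamma(10, 79/3)
obs 3: x=2 → posterior Inverse-Gamma(21/2, 79/3)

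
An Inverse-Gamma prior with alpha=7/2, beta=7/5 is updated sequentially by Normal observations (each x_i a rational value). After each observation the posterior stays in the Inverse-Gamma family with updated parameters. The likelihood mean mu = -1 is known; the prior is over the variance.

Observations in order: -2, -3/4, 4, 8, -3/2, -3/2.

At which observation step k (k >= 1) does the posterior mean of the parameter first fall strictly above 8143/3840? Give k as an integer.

k = 3

obs 1: x=-2 → posterior Inverse-Gamma(4, 19/10)
obs 2: x=-3/4 → posterior Inverse-Gamma(9/2, 309/160)
obs 3: x=4 → posterior Inverse-Gamma(5, 2309/160)
obs 4: x=8 → posterior Inverse-Gamma(11/2, 8789/160)
obs 5: x=-3/2 → posterior Inverse-Gamma(6, 8809/160)
obs 6: x=-3/2 → posterior Inverse-Gamma(13/2, 8829/160)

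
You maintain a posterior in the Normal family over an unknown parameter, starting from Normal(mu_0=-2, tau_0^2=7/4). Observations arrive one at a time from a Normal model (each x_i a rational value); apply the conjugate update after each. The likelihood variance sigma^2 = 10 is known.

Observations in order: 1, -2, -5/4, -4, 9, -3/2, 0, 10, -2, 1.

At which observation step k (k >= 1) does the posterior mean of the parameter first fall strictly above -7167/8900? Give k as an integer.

k = 7

obs 1: x=1 → posterior Normal(-73/47, 70/47)
obs 2: x=-2 → posterior Normal(-29/18, 35/27)
obs 3: x=-5/4 → posterior Normal(-383/244, 70/61)
obs 4: x=-4 → posterior Normal(-495/272, 35/34)
obs 5: x=9 → posterior Normal(-81/100, 14/15)
obs 6: x=-3/2 → posterior Normal(-285/328, 35/41)
obs 7: x=0 → posterior Normal(-285/356, 70/89)
obs 8: x=10 → posterior Normal(-5/384, 35/48)
obs 9: x=-2 → posterior Normal(-61/412, 70/103)
obs 10: x=1 → posterior Normal(-3/40, 7/11)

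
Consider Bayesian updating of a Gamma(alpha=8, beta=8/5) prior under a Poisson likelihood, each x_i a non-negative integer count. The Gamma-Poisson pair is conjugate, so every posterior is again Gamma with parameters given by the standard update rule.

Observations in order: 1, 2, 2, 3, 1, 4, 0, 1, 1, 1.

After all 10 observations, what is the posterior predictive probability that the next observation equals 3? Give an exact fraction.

682582589294889557796024914394942371214131200000/3821156589287986284580441367887410055869435352767

obs 1: x=1 → posterior Gamma(9, 13/5)
obs 2: x=2 → posterior Gamma(11, 18/5)
obs 3: x=2 → posterior Gamma(13, 23/5)
obs 4: x=3 → posterior Gamma(16, 28/5)
obs 5: x=1 → posterior Gamma(17, 33/5)
obs 6: x=4 → posterior Gamma(21, 38/5)
obs 7: x=0 → posterior Gamma(21, 43/5)
obs 8: x=1 → posterior Gamma(22, 48/5)
obs 9: x=1 → posterior Gamma(23, 53/5)
obs 10: x=1 → posterior Gamma(24, 58/5)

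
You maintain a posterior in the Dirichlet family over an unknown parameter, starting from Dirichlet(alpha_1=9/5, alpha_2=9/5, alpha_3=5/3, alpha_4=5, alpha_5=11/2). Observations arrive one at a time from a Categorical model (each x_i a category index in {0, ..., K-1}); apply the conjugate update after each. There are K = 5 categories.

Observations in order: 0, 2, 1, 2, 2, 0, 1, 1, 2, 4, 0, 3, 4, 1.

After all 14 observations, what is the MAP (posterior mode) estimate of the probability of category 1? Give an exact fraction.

obs 1: x=0 → posterior Dirichlet(14/5, 9/5, 5/3, 5, 11/2)
obs 2: x=2 → posterior Dirichlet(14/5, 9/5, 8/3, 5, 11/2)
obs 3: x=1 → posterior Dirichlet(14/5, 14/5, 8/3, 5, 11/2)
obs 4: x=2 → posterior Dirichlet(14/5, 14/5, 11/3, 5, 11/2)
obs 5: x=2 → posterior Dirichlet(14/5, 14/5, 14/3, 5, 11/2)
obs 6: x=0 → posterior Dirichlet(19/5, 14/5, 14/3, 5, 11/2)
obs 7: x=1 → posterior Dirichlet(19/5, 19/5, 14/3, 5, 11/2)
obs 8: x=1 → posterior Dirichlet(19/5, 24/5, 14/3, 5, 11/2)
obs 9: x=2 → posterior Dirichlet(19/5, 24/5, 17/3, 5, 11/2)
obs 10: x=4 → posterior Dirichlet(19/5, 24/5, 17/3, 5, 13/2)
obs 11: x=0 → posterior Dirichlet(24/5, 24/5, 17/3, 5, 13/2)
obs 12: x=3 → posterior Dirichlet(24/5, 24/5, 17/3, 6, 13/2)
obs 13: x=4 → posterior Dirichlet(24/5, 24/5, 17/3, 6, 15/2)
obs 14: x=1 → posterior Dirichlet(24/5, 29/5, 17/3, 6, 15/2)

144/743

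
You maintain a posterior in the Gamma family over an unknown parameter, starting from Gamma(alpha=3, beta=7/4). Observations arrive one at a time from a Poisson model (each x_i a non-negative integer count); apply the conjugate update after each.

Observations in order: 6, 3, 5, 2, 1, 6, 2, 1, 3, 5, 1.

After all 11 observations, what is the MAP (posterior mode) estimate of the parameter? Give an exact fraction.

148/51

obs 1: x=6 → posterior Gamma(9, 11/4)
obs 2: x=3 → posterior Gamma(12, 15/4)
obs 3: x=5 → posterior Gamma(17, 19/4)
obs 4: x=2 → posterior Gamma(19, 23/4)
obs 5: x=1 → posterior Gamma(20, 27/4)
obs 6: x=6 → posterior Gamma(26, 31/4)
obs 7: x=2 → posterior Gamma(28, 35/4)
obs 8: x=1 → posterior Gamma(29, 39/4)
obs 9: x=3 → posterior Gamma(32, 43/4)
obs 10: x=5 → posterior Gamma(37, 47/4)
obs 11: x=1 → posterior Gamma(38, 51/4)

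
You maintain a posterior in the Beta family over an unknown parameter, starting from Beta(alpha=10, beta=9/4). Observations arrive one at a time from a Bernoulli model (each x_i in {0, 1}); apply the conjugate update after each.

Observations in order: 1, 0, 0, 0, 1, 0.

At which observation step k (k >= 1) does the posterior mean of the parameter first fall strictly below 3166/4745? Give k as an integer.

k = 6

obs 1: x=1 → posterior Beta(11, 9/4)
obs 2: x=0 → posterior Beta(11, 13/4)
obs 3: x=0 → posterior Beta(11, 17/4)
obs 4: x=0 → posterior Beta(11, 21/4)
obs 5: x=1 → posterior Beta(12, 21/4)
obs 6: x=0 → posterior Beta(12, 25/4)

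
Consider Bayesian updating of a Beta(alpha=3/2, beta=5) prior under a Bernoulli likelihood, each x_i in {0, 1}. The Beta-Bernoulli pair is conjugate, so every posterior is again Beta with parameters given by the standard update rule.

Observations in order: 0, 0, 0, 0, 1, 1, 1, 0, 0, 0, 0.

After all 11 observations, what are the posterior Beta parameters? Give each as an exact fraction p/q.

alpha=9/2, beta=13

obs 1: x=0 → posterior Beta(3/2, 6)
obs 2: x=0 → posterior Beta(3/2, 7)
obs 3: x=0 → posterior Beta(3/2, 8)
obs 4: x=0 → posterior Beta(3/2, 9)
obs 5: x=1 → posterior Beta(5/2, 9)
obs 6: x=1 → posterior Beta(7/2, 9)
obs 7: x=1 → posterior Beta(9/2, 9)
obs 8: x=0 → posterior Beta(9/2, 10)
obs 9: x=0 → posterior Beta(9/2, 11)
obs 10: x=0 → posterior Beta(9/2, 12)
obs 11: x=0 → posterior Beta(9/2, 13)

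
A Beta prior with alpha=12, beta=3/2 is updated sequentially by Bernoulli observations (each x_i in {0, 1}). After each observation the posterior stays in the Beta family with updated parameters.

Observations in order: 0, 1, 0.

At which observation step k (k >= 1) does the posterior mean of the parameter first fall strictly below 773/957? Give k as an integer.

obs 1: x=0 → posterior Beta(12, 5/2)
obs 2: x=1 → posterior Beta(13, 5/2)
obs 3: x=0 → posterior Beta(13, 7/2)

k = 3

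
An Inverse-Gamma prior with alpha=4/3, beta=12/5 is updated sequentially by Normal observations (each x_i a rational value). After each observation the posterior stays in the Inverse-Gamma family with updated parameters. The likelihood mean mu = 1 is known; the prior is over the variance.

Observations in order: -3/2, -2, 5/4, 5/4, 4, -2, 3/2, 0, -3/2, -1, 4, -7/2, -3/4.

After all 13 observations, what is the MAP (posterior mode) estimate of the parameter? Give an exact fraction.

19677/4240

obs 1: x=-3/2 → posterior Inverse-Gamma(11/6, 221/40)
obs 2: x=-2 → posterior Inverse-Gamma(7/3, 401/40)
obs 3: x=5/4 → posterior Inverse-Gamma(17/6, 1609/160)
obs 4: x=5/4 → posterior Inverse-Gamma(10/3, 807/80)
obs 5: x=4 → posterior Inverse-Gamma(23/6, 1167/80)
obs 6: x=-2 → posterior Inverse-Gamma(13/3, 1527/80)
obs 7: x=3/2 → posterior Inverse-Gamma(29/6, 1537/80)
obs 8: x=0 → posterior Inverse-Gamma(16/3, 1577/80)
obs 9: x=-3/2 → posterior Inverse-Gamma(35/6, 1827/80)
obs 10: x=-1 → posterior Inverse-Gamma(19/3, 1987/80)
obs 11: x=4 → posterior Inverse-Gamma(41/6, 2347/80)
obs 12: x=-7/2 → posterior Inverse-Gamma(22/3, 3157/80)
obs 13: x=-3/4 → posterior Inverse-Gamma(47/6, 6559/160)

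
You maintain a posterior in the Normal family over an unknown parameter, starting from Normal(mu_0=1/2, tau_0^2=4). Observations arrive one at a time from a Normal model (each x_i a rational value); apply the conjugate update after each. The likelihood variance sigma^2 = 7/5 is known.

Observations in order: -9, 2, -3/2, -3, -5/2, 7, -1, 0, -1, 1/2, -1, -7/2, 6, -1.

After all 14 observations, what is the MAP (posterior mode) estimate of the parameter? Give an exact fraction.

-313/574

obs 1: x=-9 → posterior Normal(-353/54, 28/27)
obs 2: x=2 → posterior Normal(-273/94, 28/47)
obs 3: x=-3/2 → posterior Normal(-333/134, 28/67)
obs 4: x=-3 → posterior Normal(-151/58, 28/87)
obs 5: x=-5/2 → posterior Normal(-553/214, 28/107)
obs 6: x=7 → posterior Normal(-273/254, 28/127)
obs 7: x=-1 → posterior Normal(-313/294, 4/21)
obs 8: x=0 → posterior Normal(-313/334, 28/167)
obs 9: x=-1 → posterior Normal(-353/374, 28/187)
obs 10: x=1/2 → posterior Normal(-37/46, 28/207)
obs 11: x=-1 → posterior Normal(-373/454, 28/227)
obs 12: x=-7/2 → posterior Normal(-27/26, 28/247)
obs 13: x=6 → posterior Normal(-91/178, 28/267)
obs 14: x=-1 → posterior Normal(-313/574, 4/41)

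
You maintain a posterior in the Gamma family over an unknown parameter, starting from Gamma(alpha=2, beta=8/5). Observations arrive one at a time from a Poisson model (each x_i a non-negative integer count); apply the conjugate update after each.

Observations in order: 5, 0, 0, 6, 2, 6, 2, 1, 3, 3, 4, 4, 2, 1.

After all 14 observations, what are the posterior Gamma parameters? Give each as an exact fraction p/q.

obs 1: x=5 → posterior Gamma(7, 13/5)
obs 2: x=0 → posterior Gamma(7, 18/5)
obs 3: x=0 → posterior Gamma(7, 23/5)
obs 4: x=6 → posterior Gamma(13, 28/5)
obs 5: x=2 → posterior Gamma(15, 33/5)
obs 6: x=6 → posterior Gamma(21, 38/5)
obs 7: x=2 → posterior Gamma(23, 43/5)
obs 8: x=1 → posterior Gamma(24, 48/5)
obs 9: x=3 → posterior Gamma(27, 53/5)
obs 10: x=3 → posterior Gamma(30, 58/5)
obs 11: x=4 → posterior Gamma(34, 63/5)
obs 12: x=4 → posterior Gamma(38, 68/5)
obs 13: x=2 → posterior Gamma(40, 73/5)
obs 14: x=1 → posterior Gamma(41, 78/5)

alpha=41, beta=78/5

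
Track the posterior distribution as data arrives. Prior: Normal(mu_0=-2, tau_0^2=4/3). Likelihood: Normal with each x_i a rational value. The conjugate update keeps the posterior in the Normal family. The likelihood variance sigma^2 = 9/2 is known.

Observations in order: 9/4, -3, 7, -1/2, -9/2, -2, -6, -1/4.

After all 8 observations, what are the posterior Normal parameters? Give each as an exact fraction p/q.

obs 1: x=9/4 → posterior Normal(-36/35, 36/35)
obs 2: x=-3 → posterior Normal(-60/43, 36/43)
obs 3: x=7 → posterior Normal(-4/51, 12/17)
obs 4: x=-1/2 → posterior Normal(-8/59, 36/59)
obs 5: x=-9/2 → posterior Normal(-44/67, 36/67)
obs 6: x=-2 → posterior Normal(-4/5, 12/25)
obs 7: x=-6 → posterior Normal(-108/83, 36/83)
obs 8: x=-1/4 → posterior Normal(-110/91, 36/91)

mu_0=-110/91, tau_0^2=36/91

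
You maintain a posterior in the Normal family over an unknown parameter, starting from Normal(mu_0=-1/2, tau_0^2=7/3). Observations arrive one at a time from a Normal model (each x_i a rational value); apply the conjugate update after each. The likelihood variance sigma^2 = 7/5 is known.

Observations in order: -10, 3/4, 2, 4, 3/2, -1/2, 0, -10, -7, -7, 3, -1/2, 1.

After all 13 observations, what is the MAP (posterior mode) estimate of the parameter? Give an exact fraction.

obs 1: x=-10 → posterior Normal(-103/16, 7/8)
obs 2: x=3/4 → posterior Normal(-191/52, 7/13)
obs 3: x=2 → posterior Normal(-151/72, 7/18)
obs 4: x=4 → posterior Normal(-71/92, 7/23)
obs 5: x=3/2 → posterior Normal(-41/112, 1/4)
obs 6: x=-1/2 → posterior Normal(-17/44, 7/33)
obs 7: x=0 → posterior Normal(-51/152, 7/38)
obs 8: x=-10 → posterior Normal(-251/172, 7/43)
obs 9: x=-7 → posterior Normal(-391/192, 7/48)
obs 10: x=-7 → posterior Normal(-531/212, 7/53)
obs 11: x=3 → posterior Normal(-471/232, 7/58)
obs 12: x=-1/2 → posterior Normal(-481/252, 1/9)
obs 13: x=1 → posterior Normal(-461/272, 7/68)

-461/272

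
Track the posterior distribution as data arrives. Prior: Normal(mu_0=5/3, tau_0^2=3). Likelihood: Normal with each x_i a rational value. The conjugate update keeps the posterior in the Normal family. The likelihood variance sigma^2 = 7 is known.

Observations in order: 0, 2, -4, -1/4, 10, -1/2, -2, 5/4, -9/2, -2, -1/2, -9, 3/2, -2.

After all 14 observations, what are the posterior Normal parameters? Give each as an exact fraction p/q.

obs 1: x=0 → posterior Normal(7/6, 21/10)
obs 2: x=2 → posterior Normal(53/39, 21/13)
obs 3: x=-4 → posterior Normal(17/48, 21/16)
obs 4: x=-1/4 → posterior Normal(59/228, 21/19)
obs 5: x=10 → posterior Normal(419/264, 21/22)
obs 6: x=-1/2 → posterior Normal(401/300, 21/25)
obs 7: x=-2 → posterior Normal(47/48, 3/4)
obs 8: x=5/4 → posterior Normal(187/186, 21/31)
obs 9: x=-9/2 → posterior Normal(53/102, 21/34)
obs 10: x=-2 → posterior Normal(35/111, 21/37)
obs 11: x=-1/2 → posterior Normal(61/240, 21/40)
obs 12: x=-9 → posterior Normal(-101/258, 21/43)
obs 13: x=3/2 → posterior Normal(-37/138, 21/46)
obs 14: x=-2 → posterior Normal(-55/147, 3/7)

mu_0=-55/147, tau_0^2=3/7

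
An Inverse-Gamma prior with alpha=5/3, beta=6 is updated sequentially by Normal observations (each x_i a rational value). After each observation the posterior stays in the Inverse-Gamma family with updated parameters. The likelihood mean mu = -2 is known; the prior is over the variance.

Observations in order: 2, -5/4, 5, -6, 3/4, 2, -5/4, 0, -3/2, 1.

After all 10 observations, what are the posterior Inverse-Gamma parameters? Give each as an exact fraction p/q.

obs 1: x=2 → posterior Inverse-Gamma(13/6, 14)
obs 2: x=-5/4 → posterior Inverse-Gamma(8/3, 457/32)
obs 3: x=5 → posterior Inverse-Gamma(19/6, 1241/32)
obs 4: x=-6 → posterior Inverse-Gamma(11/3, 1497/32)
obs 5: x=3/4 → posterior Inverse-Gamma(25/6, 809/16)
obs 6: x=2 → posterior Inverse-Gamma(14/3, 937/16)
obs 7: x=-5/4 → posterior Inverse-Gamma(31/6, 1883/32)
obs 8: x=0 → posterior Inverse-Gamma(17/3, 1947/32)
obs 9: x=-3/2 → posterior Inverse-Gamma(37/6, 1951/32)
obs 10: x=1 → posterior Inverse-Gamma(20/3, 2095/32)

alpha=20/3, beta=2095/32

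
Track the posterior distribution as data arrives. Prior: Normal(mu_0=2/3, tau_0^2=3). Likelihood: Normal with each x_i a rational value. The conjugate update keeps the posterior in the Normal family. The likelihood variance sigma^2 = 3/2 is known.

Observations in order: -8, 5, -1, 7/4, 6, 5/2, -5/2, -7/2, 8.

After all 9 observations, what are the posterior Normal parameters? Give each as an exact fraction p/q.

mu_0=103/114, tau_0^2=3/19

obs 1: x=-8 → posterior Normal(-46/9, 1)
obs 2: x=5 → posterior Normal(-16/15, 3/5)
obs 3: x=-1 → posterior Normal(-22/21, 3/7)
obs 4: x=7/4 → posterior Normal(-23/54, 1/3)
obs 5: x=6 → posterior Normal(49/66, 3/11)
obs 6: x=5/2 → posterior Normal(79/78, 3/13)
obs 7: x=-5/2 → posterior Normal(49/90, 1/5)
obs 8: x=-7/2 → posterior Normal(7/102, 3/17)
obs 9: x=8 → posterior Normal(103/114, 3/19)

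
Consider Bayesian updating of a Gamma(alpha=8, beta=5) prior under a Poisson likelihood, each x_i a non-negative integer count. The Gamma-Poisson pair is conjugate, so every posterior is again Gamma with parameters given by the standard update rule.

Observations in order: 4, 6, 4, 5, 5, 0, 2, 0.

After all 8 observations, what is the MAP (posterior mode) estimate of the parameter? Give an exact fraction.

obs 1: x=4 → posterior Gamma(12, 6)
obs 2: x=6 → posterior Gamma(18, 7)
obs 3: x=4 → posterior Gamma(22, 8)
obs 4: x=5 → posterior Gamma(27, 9)
obs 5: x=5 → posterior Gamma(32, 10)
obs 6: x=0 → posterior Gamma(32, 11)
obs 7: x=2 → posterior Gamma(34, 12)
obs 8: x=0 → posterior Gamma(34, 13)

33/13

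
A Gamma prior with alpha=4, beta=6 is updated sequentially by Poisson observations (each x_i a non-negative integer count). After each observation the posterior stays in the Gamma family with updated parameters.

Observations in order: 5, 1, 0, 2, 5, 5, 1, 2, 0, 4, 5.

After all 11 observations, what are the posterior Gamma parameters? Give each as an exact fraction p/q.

obs 1: x=5 → posterior Gamma(9, 7)
obs 2: x=1 → posterior Gamma(10, 8)
obs 3: x=0 → posterior Gamma(10, 9)
obs 4: x=2 → posterior Gamma(12, 10)
obs 5: x=5 → posterior Gamma(17, 11)
obs 6: x=5 → posterior Gamma(22, 12)
obs 7: x=1 → posterior Gamma(23, 13)
obs 8: x=2 → posterior Gamma(25, 14)
obs 9: x=0 → posterior Gamma(25, 15)
obs 10: x=4 → posterior Gamma(29, 16)
obs 11: x=5 → posterior Gamma(34, 17)

alpha=34, beta=17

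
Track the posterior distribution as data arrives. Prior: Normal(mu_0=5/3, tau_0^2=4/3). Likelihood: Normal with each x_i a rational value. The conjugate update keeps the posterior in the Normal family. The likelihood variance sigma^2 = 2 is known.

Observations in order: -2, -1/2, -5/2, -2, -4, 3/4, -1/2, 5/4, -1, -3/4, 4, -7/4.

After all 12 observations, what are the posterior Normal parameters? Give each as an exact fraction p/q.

obs 1: x=-2 → posterior Normal(1/5, 4/5)
obs 2: x=-1/2 → posterior Normal(0, 4/7)
obs 3: x=-5/2 → posterior Normal(-5/9, 4/9)
obs 4: x=-2 → posterior Normal(-9/11, 4/11)
obs 5: x=-4 → posterior Normal(-17/13, 4/13)
obs 6: x=3/4 → posterior Normal(-31/30, 4/15)
obs 7: x=-1/2 → posterior Normal(-33/34, 4/17)
obs 8: x=5/4 → posterior Normal(-14/19, 4/19)
obs 9: x=-1 → posterior Normal(-16/21, 4/21)
obs 10: x=-3/4 → posterior Normal(-35/46, 4/23)
obs 11: x=4 → posterior Normal(-19/50, 4/25)
obs 12: x=-7/4 → posterior Normal(-13/27, 4/27)

mu_0=-13/27, tau_0^2=4/27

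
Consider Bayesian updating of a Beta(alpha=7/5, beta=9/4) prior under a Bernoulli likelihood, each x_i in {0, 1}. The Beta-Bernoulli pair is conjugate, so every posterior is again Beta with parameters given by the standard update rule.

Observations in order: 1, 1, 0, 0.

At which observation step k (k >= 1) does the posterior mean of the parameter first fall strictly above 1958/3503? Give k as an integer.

obs 1: x=1 → posterior Beta(12/5, 9/4)
obs 2: x=1 → posterior Beta(17/5, 9/4)
obs 3: x=0 → posterior Beta(17/5, 13/4)
obs 4: x=0 → posterior Beta(17/5, 17/4)

k = 2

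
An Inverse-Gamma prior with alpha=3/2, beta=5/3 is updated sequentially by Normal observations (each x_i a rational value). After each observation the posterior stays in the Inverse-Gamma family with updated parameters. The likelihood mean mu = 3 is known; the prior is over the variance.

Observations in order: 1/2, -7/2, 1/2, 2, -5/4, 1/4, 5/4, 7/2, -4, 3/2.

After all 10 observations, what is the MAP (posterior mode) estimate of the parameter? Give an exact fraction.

obs 1: x=1/2 → posterior Inverse-Gamma(2, 115/24)
obs 2: x=-7/2 → posterior Inverse-Gamma(5/2, 311/12)
obs 3: x=1/2 → posterior Inverse-Gamma(3, 697/24)
obs 4: x=2 → posterior Inverse-Gamma(7/2, 709/24)
obs 5: x=-5/4 → posterior Inverse-Gamma(4, 3703/96)
obs 6: x=1/4 → posterior Inverse-Gamma(9/2, 2033/48)
obs 7: x=5/4 → posterior Inverse-Gamma(5, 4213/96)
obs 8: x=7/2 → posterior Inverse-Gamma(11/2, 4225/96)
obs 9: x=-4 → posterior Inverse-Gamma(6, 6577/96)
obs 10: x=3/2 → posterior Inverse-Gamma(13/2, 6685/96)

1337/144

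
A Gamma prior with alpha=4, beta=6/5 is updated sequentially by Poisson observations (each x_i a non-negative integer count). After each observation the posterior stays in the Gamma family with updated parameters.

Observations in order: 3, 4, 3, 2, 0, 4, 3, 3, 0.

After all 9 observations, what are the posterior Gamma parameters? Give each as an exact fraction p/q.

alpha=26, beta=51/5

obs 1: x=3 → posterior Gamma(7, 11/5)
obs 2: x=4 → posterior Gamma(11, 16/5)
obs 3: x=3 → posterior Gamma(14, 21/5)
obs 4: x=2 → posterior Gamma(16, 26/5)
obs 5: x=0 → posterior Gamma(16, 31/5)
obs 6: x=4 → posterior Gamma(20, 36/5)
obs 7: x=3 → posterior Gamma(23, 41/5)
obs 8: x=3 → posterior Gamma(26, 46/5)
obs 9: x=0 → posterior Gamma(26, 51/5)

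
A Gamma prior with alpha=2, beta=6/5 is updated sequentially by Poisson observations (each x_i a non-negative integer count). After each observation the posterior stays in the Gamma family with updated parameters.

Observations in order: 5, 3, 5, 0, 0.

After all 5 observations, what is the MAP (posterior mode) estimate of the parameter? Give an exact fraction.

obs 1: x=5 → posterior Gamma(7, 11/5)
obs 2: x=3 → posterior Gamma(10, 16/5)
obs 3: x=5 → posterior Gamma(15, 21/5)
obs 4: x=0 → posterior Gamma(15, 26/5)
obs 5: x=0 → posterior Gamma(15, 31/5)

70/31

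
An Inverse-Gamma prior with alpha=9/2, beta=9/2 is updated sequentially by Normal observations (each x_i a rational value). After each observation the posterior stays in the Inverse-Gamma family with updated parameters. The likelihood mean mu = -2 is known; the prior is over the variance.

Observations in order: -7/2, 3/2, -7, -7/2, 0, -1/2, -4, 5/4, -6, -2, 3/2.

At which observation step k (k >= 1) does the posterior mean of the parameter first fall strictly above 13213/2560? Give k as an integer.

k = 9

obs 1: x=-7/2 → posterior Inverse-Gamma(5, 45/8)
obs 2: x=3/2 → posterior Inverse-Gamma(11/2, 47/4)
obs 3: x=-7 → posterior Inverse-Gamma(6, 97/4)
obs 4: x=-7/2 → posterior Inverse-Gamma(13/2, 203/8)
obs 5: x=0 → posterior Inverse-Gamma(7, 219/8)
obs 6: x=-1/2 → posterior Inverse-Gamma(15/2, 57/2)
obs 7: x=-4 → posterior Inverse-Gamma(8, 61/2)
obs 8: x=5/4 → posterior Inverse-Gamma(17/2, 1145/32)
obs 9: x=-6 → posterior Inverse-Gamma(9, 1401/32)
obs 10: x=-2 → posterior Inverse-Gamma(19/2, 1401/32)
obs 11: x=3/2 → posterior Inverse-Gamma(10, 1597/32)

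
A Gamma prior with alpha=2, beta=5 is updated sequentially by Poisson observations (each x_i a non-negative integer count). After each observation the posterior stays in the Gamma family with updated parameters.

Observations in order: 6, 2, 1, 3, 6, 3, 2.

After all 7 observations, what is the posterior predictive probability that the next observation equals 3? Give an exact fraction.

obs 1: x=6 → posterior Gamma(8, 6)
obs 2: x=2 → posterior Gamma(10, 7)
obs 3: x=1 → posterior Gamma(11, 8)
obs 4: x=3 → posterior Gamma(14, 9)
obs 5: x=6 → posterior Gamma(20, 10)
obs 6: x=3 → posterior Gamma(23, 11)
obs 7: x=2 → posterior Gamma(25, 12)

214641487449155279160292147200/1192533292512492016559195008117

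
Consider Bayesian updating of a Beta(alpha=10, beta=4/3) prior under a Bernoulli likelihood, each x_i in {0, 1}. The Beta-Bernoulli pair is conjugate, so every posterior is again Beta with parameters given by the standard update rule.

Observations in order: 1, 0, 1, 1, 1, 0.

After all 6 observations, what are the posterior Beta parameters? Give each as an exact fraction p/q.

alpha=14, beta=10/3

obs 1: x=1 → posterior Beta(11, 4/3)
obs 2: x=0 → posterior Beta(11, 7/3)
obs 3: x=1 → posterior Beta(12, 7/3)
obs 4: x=1 → posterior Beta(13, 7/3)
obs 5: x=1 → posterior Beta(14, 7/3)
obs 6: x=0 → posterior Beta(14, 10/3)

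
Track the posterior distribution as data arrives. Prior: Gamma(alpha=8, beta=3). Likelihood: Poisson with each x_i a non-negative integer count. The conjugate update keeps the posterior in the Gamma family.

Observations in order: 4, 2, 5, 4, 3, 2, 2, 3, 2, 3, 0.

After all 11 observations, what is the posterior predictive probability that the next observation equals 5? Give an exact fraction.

obs 1: x=4 → posterior Gamma(12, 4)
obs 2: x=2 → posterior Gamma(14, 5)
obs 3: x=5 → posterior Gamma(19, 6)
obs 4: x=4 → posterior Gamma(23, 7)
obs 5: x=3 → posterior Gamma(26, 8)
obs 6: x=2 → posterior Gamma(28, 9)
obs 7: x=2 → posterior Gamma(30, 10)
obs 8: x=3 → posterior Gamma(33, 11)
obs 9: x=2 → posterior Gamma(35, 12)
obs 10: x=3 → posterior Gamma(38, 13)
obs 11: x=0 → posterior Gamma(38, 14)

10127545361968236450511744953291962225521313447936/124394988610575136600573387113399803638458251953125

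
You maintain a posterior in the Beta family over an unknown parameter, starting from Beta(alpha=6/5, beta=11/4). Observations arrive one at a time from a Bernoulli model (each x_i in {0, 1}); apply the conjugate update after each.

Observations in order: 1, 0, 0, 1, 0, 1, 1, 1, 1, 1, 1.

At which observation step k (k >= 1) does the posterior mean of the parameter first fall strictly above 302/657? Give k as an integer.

obs 1: x=1 → posterior Beta(11/5, 11/4)
obs 2: x=0 → posterior Beta(11/5, 15/4)
obs 3: x=0 → posterior Beta(11/5, 19/4)
obs 4: x=1 → posterior Beta(16/5, 19/4)
obs 5: x=0 → posterior Beta(16/5, 23/4)
obs 6: x=1 → posterior Beta(21/5, 23/4)
obs 7: x=1 → posterior Beta(26/5, 23/4)
obs 8: x=1 → posterior Beta(31/5, 23/4)
obs 9: x=1 → posterior Beta(36/5, 23/4)
obs 10: x=1 → posterior Beta(41/5, 23/4)
obs 11: x=1 → posterior Beta(46/5, 23/4)

k = 7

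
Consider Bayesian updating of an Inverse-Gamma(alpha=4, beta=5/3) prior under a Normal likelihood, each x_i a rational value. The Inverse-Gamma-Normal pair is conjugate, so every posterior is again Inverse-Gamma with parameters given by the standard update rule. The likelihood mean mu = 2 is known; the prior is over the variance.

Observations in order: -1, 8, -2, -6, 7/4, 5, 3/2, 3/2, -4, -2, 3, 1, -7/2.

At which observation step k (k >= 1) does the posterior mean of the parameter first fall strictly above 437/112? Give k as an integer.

obs 1: x=-1 → posterior Inverse-Gamma(9/2, 37/6)
obs 2: x=8 → posterior Inverse-Gamma(5, 145/6)
obs 3: x=-2 → posterior Inverse-Gamma(11/2, 193/6)
obs 4: x=-6 → posterior Inverse-Gamma(6, 385/6)
obs 5: x=7/4 → posterior Inverse-Gamma(13/2, 6163/96)
obs 6: x=5 → posterior Inverse-Gamma(7, 6595/96)
obs 7: x=3/2 → posterior Inverse-Gamma(15/2, 6607/96)
obs 8: x=3/2 → posterior Inverse-Gamma(8, 6619/96)
obs 9: x=-4 → posterior Inverse-Gamma(17/2, 8347/96)
obs 10: x=-2 → posterior Inverse-Gamma(9, 9115/96)
obs 11: x=3 → posterior Inverse-Gamma(19/2, 9163/96)
obs 12: x=1 → posterior Inverse-Gamma(10, 9211/96)
obs 13: x=-7/2 → posterior Inverse-Gamma(21/2, 10663/96)

k = 2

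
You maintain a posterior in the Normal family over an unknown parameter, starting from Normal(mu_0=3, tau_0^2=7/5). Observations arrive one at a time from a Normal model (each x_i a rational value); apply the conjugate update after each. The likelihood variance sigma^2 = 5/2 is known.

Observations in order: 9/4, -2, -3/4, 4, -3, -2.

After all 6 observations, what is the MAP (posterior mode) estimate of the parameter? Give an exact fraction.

obs 1: x=9/4 → posterior Normal(71/26, 35/39)
obs 2: x=-2 → posterior Normal(157/106, 35/53)
obs 3: x=-3/4 → posterior Normal(68/67, 35/67)
obs 4: x=4 → posterior Normal(124/81, 35/81)
obs 5: x=-3 → posterior Normal(82/95, 7/19)
obs 6: x=-2 → posterior Normal(54/109, 35/109)

54/109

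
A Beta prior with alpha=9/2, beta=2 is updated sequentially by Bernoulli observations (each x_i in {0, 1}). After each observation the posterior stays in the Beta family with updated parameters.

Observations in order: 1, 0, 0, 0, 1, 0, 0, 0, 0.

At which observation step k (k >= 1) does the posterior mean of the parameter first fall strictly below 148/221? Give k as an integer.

obs 1: x=1 → posterior Beta(11/2, 2)
obs 2: x=0 → posterior Beta(11/2, 3)
obs 3: x=0 → posterior Beta(11/2, 4)
obs 4: x=0 → posterior Beta(11/2, 5)
obs 5: x=1 → posterior Beta(13/2, 5)
obs 6: x=0 → posterior Beta(13/2, 6)
obs 7: x=0 → posterior Beta(13/2, 7)
obs 8: x=0 → posterior Beta(13/2, 8)
obs 9: x=0 → posterior Beta(13/2, 9)

k = 2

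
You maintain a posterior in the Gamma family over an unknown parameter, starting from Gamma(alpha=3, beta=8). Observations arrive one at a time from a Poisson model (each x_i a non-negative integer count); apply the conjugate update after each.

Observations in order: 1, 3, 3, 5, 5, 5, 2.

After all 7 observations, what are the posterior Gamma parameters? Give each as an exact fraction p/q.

obs 1: x=1 → posterior Gamma(4, 9)
obs 2: x=3 → posterior Gamma(7, 10)
obs 3: x=3 → posterior Gamma(10, 11)
obs 4: x=5 → posterior Gamma(15, 12)
obs 5: x=5 → posterior Gamma(20, 13)
obs 6: x=5 → posterior Gamma(25, 14)
obs 7: x=2 → posterior Gamma(27, 15)

alpha=27, beta=15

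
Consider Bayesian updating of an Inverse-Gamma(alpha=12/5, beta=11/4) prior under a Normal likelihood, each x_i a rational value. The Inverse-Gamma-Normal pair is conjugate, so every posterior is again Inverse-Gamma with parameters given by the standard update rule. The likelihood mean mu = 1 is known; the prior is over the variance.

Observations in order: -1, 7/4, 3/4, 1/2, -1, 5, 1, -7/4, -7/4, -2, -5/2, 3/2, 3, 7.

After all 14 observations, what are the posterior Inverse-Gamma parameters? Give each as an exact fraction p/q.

alpha=47/5, beta=107/2

obs 1: x=-1 → posterior Inverse-Gamma(29/10, 19/4)
obs 2: x=7/4 → posterior Inverse-Gamma(17/5, 161/32)
obs 3: x=3/4 → posterior Inverse-Gamma(39/10, 81/16)
obs 4: x=1/2 → posterior Inverse-Gamma(22/5, 83/16)
obs 5: x=-1 → posterior Inverse-Gamma(49/10, 115/16)
obs 6: x=5 → posterior Inverse-Gamma(27/5, 243/16)
obs 7: x=1 → posterior Inverse-Gamma(59/10, 243/16)
obs 8: x=-7/4 → posterior Inverse-Gamma(32/5, 607/32)
obs 9: x=-7/4 → posterior Inverse-Gamma(69/10, 91/4)
obs 10: x=-2 → posterior Inverse-Gamma(37/5, 109/4)
obs 11: x=-5/2 → posterior Inverse-Gamma(79/10, 267/8)
obs 12: x=3/2 → posterior Inverse-Gamma(42/5, 67/2)
obs 13: x=3 → posterior Inverse-Gamma(89/10, 71/2)
obs 14: x=7 → posterior Inverse-Gamma(47/5, 107/2)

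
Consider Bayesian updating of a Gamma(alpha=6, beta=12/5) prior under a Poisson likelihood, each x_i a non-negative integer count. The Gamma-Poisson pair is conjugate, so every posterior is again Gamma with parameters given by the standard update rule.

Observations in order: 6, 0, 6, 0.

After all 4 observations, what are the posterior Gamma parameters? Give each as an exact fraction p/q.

alpha=18, beta=32/5

obs 1: x=6 → posterior Gamma(12, 17/5)
obs 2: x=0 → posterior Gamma(12, 22/5)
obs 3: x=6 → posterior Gamma(18, 27/5)
obs 4: x=0 → posterior Gamma(18, 32/5)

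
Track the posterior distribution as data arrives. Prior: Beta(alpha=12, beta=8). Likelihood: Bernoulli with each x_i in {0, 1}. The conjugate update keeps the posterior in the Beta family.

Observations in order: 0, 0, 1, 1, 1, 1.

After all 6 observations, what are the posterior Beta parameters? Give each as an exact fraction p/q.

obs 1: x=0 → posterior Beta(12, 9)
obs 2: x=0 → posterior Beta(12, 10)
obs 3: x=1 → posterior Beta(13, 10)
obs 4: x=1 → posterior Beta(14, 10)
obs 5: x=1 → posterior Beta(15, 10)
obs 6: x=1 → posterior Beta(16, 10)

alpha=16, beta=10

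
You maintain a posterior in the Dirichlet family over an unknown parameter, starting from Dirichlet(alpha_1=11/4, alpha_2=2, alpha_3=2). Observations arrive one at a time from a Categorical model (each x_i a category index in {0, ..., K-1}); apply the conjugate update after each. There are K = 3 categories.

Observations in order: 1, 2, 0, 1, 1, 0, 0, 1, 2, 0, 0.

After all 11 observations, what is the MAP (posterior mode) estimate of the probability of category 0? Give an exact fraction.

obs 1: x=1 → posterior Dirichlet(11/4, 3, 2)
obs 2: x=2 → posterior Dirichlet(11/4, 3, 3)
obs 3: x=0 → posterior Dirichlet(15/4, 3, 3)
obs 4: x=1 → posterior Dirichlet(15/4, 4, 3)
obs 5: x=1 → posterior Dirichlet(15/4, 5, 3)
obs 6: x=0 → posterior Dirichlet(19/4, 5, 3)
obs 7: x=0 → posterior Dirichlet(23/4, 5, 3)
obs 8: x=1 → posterior Dirichlet(23/4, 6, 3)
obs 9: x=2 → posterior Dirichlet(23/4, 6, 4)
obs 10: x=0 → posterior Dirichlet(27/4, 6, 4)
obs 11: x=0 → posterior Dirichlet(31/4, 6, 4)

27/59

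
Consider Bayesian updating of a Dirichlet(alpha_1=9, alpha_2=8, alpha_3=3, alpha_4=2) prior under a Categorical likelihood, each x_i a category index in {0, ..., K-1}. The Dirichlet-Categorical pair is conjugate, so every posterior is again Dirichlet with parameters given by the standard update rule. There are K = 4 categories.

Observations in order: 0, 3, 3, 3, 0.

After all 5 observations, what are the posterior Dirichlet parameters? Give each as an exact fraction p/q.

obs 1: x=0 → posterior Dirichlet(10, 8, 3, 2)
obs 2: x=3 → posterior Dirichlet(10, 8, 3, 3)
obs 3: x=3 → posterior Dirichlet(10, 8, 3, 4)
obs 4: x=3 → posterior Dirichlet(10, 8, 3, 5)
obs 5: x=0 → posterior Dirichlet(11, 8, 3, 5)

alpha_1=11, alpha_2=8, alpha_3=3, alpha_4=5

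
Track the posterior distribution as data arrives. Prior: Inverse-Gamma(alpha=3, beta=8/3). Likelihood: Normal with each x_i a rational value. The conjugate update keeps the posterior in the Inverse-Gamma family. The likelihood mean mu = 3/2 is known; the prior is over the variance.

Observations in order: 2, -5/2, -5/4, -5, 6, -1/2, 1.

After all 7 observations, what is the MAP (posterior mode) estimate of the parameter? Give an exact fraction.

4603/720

obs 1: x=2 → posterior Inverse-Gamma(7/2, 67/24)
obs 2: x=-5/2 → posterior Inverse-Gamma(4, 259/24)
obs 3: x=-5/4 → posterior Inverse-Gamma(9/2, 1399/96)
obs 4: x=-5 → posterior Inverse-Gamma(5, 3427/96)
obs 5: x=6 → posterior Inverse-Gamma(11/2, 4399/96)
obs 6: x=-1/2 → posterior Inverse-Gamma(6, 4591/96)
obs 7: x=1 → posterior Inverse-Gamma(13/2, 4603/96)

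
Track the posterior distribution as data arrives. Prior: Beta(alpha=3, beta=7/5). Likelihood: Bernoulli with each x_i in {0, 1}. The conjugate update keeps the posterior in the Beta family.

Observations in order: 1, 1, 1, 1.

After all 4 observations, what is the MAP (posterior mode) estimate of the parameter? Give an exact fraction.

obs 1: x=1 → posterior Beta(4, 7/5)
obs 2: x=1 → posterior Beta(5, 7/5)
obs 3: x=1 → posterior Beta(6, 7/5)
obs 4: x=1 → posterior Beta(7, 7/5)

15/16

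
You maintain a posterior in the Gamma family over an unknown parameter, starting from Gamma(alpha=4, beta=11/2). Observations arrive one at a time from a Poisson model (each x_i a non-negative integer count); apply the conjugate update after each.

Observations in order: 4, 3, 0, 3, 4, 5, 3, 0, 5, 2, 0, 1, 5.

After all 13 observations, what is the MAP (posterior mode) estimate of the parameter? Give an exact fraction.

76/37

obs 1: x=4 → posterior Gamma(8, 13/2)
obs 2: x=3 → posterior Gamma(11, 15/2)
obs 3: x=0 → posterior Gamma(11, 17/2)
obs 4: x=3 → posterior Gamma(14, 19/2)
obs 5: x=4 → posterior Gamma(18, 21/2)
obs 6: x=5 → posterior Gamma(23, 23/2)
obs 7: x=3 → posterior Gamma(26, 25/2)
obs 8: x=0 → posterior Gamma(26, 27/2)
obs 9: x=5 → posterior Gamma(31, 29/2)
obs 10: x=2 → posterior Gamma(33, 31/2)
obs 11: x=0 → posterior Gamma(33, 33/2)
obs 12: x=1 → posterior Gamma(34, 35/2)
obs 13: x=5 → posterior Gamma(39, 37/2)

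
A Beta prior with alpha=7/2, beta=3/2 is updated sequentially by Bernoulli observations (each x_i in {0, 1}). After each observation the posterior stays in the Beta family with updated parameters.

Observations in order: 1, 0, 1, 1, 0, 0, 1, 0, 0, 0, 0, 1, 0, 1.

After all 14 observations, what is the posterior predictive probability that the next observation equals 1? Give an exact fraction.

1/2

obs 1: x=1 → posterior Beta(9/2, 3/2)
obs 2: x=0 → posterior Beta(9/2, 5/2)
obs 3: x=1 → posterior Beta(11/2, 5/2)
obs 4: x=1 → posterior Beta(13/2, 5/2)
obs 5: x=0 → posterior Beta(13/2, 7/2)
obs 6: x=0 → posterior Beta(13/2, 9/2)
obs 7: x=1 → posterior Beta(15/2, 9/2)
obs 8: x=0 → posterior Beta(15/2, 11/2)
obs 9: x=0 → posterior Beta(15/2, 13/2)
obs 10: x=0 → posterior Beta(15/2, 15/2)
obs 11: x=0 → posterior Beta(15/2, 17/2)
obs 12: x=1 → posterior Beta(17/2, 17/2)
obs 13: x=0 → posterior Beta(17/2, 19/2)
obs 14: x=1 → posterior Beta(19/2, 19/2)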